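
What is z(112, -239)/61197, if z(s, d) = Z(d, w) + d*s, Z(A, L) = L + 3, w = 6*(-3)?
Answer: -26783/61197 ≈ -0.43765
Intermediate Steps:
w = -18
Z(A, L) = 3 + L
z(s, d) = -15 + d*s (z(s, d) = (3 - 18) + d*s = -15 + d*s)
z(112, -239)/61197 = (-15 - 239*112)/61197 = (-15 - 26768)*(1/61197) = -26783*1/61197 = -26783/61197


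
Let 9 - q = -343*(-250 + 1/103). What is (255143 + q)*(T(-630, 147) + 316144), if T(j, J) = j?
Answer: 5505324591986/103 ≈ 5.3450e+10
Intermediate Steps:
q = -8830980/103 (q = 9 - (-343)*(-250 + 1/103) = 9 - (-343)*(-25749)/103 = 9 - 1*8831907/103 = 9 - 8831907/103 = -8830980/103 ≈ -85738.)
(255143 + q)*(T(-630, 147) + 316144) = (255143 - 8830980/103)*(-630 + 316144) = (17448749/103)*315514 = 5505324591986/103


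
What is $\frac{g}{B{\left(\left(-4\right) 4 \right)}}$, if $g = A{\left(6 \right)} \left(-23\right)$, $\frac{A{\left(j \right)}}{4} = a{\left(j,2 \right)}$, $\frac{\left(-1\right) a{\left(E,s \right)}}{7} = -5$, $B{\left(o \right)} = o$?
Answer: $\frac{805}{4} \approx 201.25$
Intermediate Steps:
$a{\left(E,s \right)} = 35$ ($a{\left(E,s \right)} = \left(-7\right) \left(-5\right) = 35$)
$A{\left(j \right)} = 140$ ($A{\left(j \right)} = 4 \cdot 35 = 140$)
$g = -3220$ ($g = 140 \left(-23\right) = -3220$)
$\frac{g}{B{\left(\left(-4\right) 4 \right)}} = - \frac{3220}{\left(-4\right) 4} = - \frac{3220}{-16} = \left(-3220\right) \left(- \frac{1}{16}\right) = \frac{805}{4}$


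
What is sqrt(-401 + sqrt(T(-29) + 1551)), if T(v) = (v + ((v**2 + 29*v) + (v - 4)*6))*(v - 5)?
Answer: sqrt(-401 + sqrt(9269)) ≈ 17.456*I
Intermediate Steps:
T(v) = (-5 + v)*(-24 + v**2 + 36*v) (T(v) = (v + ((v**2 + 29*v) + (-4 + v)*6))*(-5 + v) = (v + ((v**2 + 29*v) + (-24 + 6*v)))*(-5 + v) = (v + (-24 + v**2 + 35*v))*(-5 + v) = (-24 + v**2 + 36*v)*(-5 + v) = (-5 + v)*(-24 + v**2 + 36*v))
sqrt(-401 + sqrt(T(-29) + 1551)) = sqrt(-401 + sqrt((120 + (-29)**3 - 204*(-29) + 31*(-29)**2) + 1551)) = sqrt(-401 + sqrt((120 - 24389 + 5916 + 31*841) + 1551)) = sqrt(-401 + sqrt((120 - 24389 + 5916 + 26071) + 1551)) = sqrt(-401 + sqrt(7718 + 1551)) = sqrt(-401 + sqrt(9269))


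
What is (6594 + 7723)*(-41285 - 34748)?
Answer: -1088564461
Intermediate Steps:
(6594 + 7723)*(-41285 - 34748) = 14317*(-76033) = -1088564461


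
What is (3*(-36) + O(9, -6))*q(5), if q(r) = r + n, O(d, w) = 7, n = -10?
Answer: 505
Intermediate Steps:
q(r) = -10 + r (q(r) = r - 10 = -10 + r)
(3*(-36) + O(9, -6))*q(5) = (3*(-36) + 7)*(-10 + 5) = (-108 + 7)*(-5) = -101*(-5) = 505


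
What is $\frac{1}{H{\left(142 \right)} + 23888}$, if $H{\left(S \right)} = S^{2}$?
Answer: $\frac{1}{44052} \approx 2.27 \cdot 10^{-5}$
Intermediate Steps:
$\frac{1}{H{\left(142 \right)} + 23888} = \frac{1}{142^{2} + 23888} = \frac{1}{20164 + 23888} = \frac{1}{44052}$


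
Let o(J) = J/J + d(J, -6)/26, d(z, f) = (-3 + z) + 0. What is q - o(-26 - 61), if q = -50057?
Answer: -650709/13 ≈ -50055.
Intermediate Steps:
d(z, f) = -3 + z
o(J) = 23/26 + J/26 (o(J) = J/J + (-3 + J)/26 = 1 + (-3 + J)*(1/26) = 1 + (-3/26 + J/26) = 23/26 + J/26)
q - o(-26 - 61) = -50057 - (23/26 + (-26 - 61)/26) = -50057 - (23/26 + (1/26)*(-87)) = -50057 - (23/26 - 87/26) = -50057 - 1*(-32/13) = -50057 + 32/13 = -650709/13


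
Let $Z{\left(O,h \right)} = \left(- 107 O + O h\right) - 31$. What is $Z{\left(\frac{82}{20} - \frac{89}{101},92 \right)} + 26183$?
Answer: $\frac{5272951}{202} \approx 26104.0$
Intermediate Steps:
$Z{\left(O,h \right)} = -31 - 107 O + O h$
$Z{\left(\frac{82}{20} - \frac{89}{101},92 \right)} + 26183 = \left(-31 - 107 \left(\frac{82}{20} - \frac{89}{101}\right) + \left(\frac{82}{20} - \frac{89}{101}\right) 92\right) + 26183 = \left(-31 - 107 \left(82 \cdot \frac{1}{20} - \frac{89}{101}\right) + \left(82 \cdot \frac{1}{20} - \frac{89}{101}\right) 92\right) + 26183 = \left(-31 - 107 \left(\frac{41}{10} - \frac{89}{101}\right) + \left(\frac{41}{10} - \frac{89}{101}\right) 92\right) + 26183 = \left(-31 - \frac{347857}{1010} + \frac{3251}{1010} \cdot 92\right) + 26183 = \left(-31 - \frac{347857}{1010} + \frac{149546}{505}\right) + 26183 = - \frac{16015}{202} + 26183 = \frac{5272951}{202}$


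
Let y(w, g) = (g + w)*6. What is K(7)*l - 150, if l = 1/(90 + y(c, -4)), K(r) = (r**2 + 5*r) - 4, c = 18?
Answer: -13010/87 ≈ -149.54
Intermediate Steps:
y(w, g) = 6*g + 6*w
K(r) = -4 + r**2 + 5*r
l = 1/174 (l = 1/(90 + (6*(-4) + 6*18)) = 1/(90 + (-24 + 108)) = 1/(90 + 84) = 1/174 ≈ 0.0057471)
K(7)*l - 150 = (-4 + 7**2 + 5*7)*(1/174) - 150 = (-4 + 49 + 35)*(1/174) - 150 = 80*(1/174) - 150 = 40/87 - 150 = -13010/87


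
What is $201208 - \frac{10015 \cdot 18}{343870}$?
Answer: $\frac{6918921469}{34387} \approx 2.0121 \cdot 10^{5}$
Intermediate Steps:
$201208 - \frac{10015 \cdot 18}{343870} = 201208 - 180270 \cdot \frac{1}{343870} = 201208 - \frac{18027}{34387} = \frac{6918921469}{34387}$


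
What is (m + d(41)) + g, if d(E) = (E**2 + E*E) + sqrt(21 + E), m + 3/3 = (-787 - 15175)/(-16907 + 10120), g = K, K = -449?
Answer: 19779706/6787 + sqrt(62) ≈ 2922.2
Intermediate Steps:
g = -449
m = 9175/6787 (m = -1 + (-787 - 15175)/(-16907 + 10120) = -1 - 15962/(-6787) = -1 - 15962*(-1/6787) = -1 + 15962/6787 = 9175/6787 ≈ 1.3518)
d(E) = sqrt(21 + E) + 2*E**2 (d(E) = (E**2 + E**2) + sqrt(21 + E) = 2*E**2 + sqrt(21 + E) = sqrt(21 + E) + 2*E**2)
(m + d(41)) + g = (9175/6787 + (sqrt(21 + 41) + 2*41**2)) - 449 = (9175/6787 + (sqrt(62) + 2*1681)) - 449 = (9175/6787 + (sqrt(62) + 3362)) - 449 = (9175/6787 + (3362 + sqrt(62))) - 449 = (22827069/6787 + sqrt(62)) - 449 = 19779706/6787 + sqrt(62)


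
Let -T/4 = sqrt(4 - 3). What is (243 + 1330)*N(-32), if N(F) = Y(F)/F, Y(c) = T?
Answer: 1573/8 ≈ 196.63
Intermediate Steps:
T = -4 (T = -4*sqrt(4 - 3) = -4*sqrt(1) = -4*1 = -4)
Y(c) = -4
N(F) = -4/F
(243 + 1330)*N(-32) = (243 + 1330)*(-4/(-32)) = 1573*(-4*(-1/32)) = 1573*(1/8) = 1573/8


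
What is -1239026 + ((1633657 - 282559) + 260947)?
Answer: 373019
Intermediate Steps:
-1239026 + ((1633657 - 282559) + 260947) = -1239026 + (1351098 + 260947) = -1239026 + 1612045 = 373019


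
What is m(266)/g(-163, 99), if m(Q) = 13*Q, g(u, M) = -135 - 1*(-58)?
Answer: -494/11 ≈ -44.909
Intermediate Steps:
g(u, M) = -77 (g(u, M) = -135 + 58 = -77)
m(266)/g(-163, 99) = (13*266)/(-77) = 3458*(-1/77) = -494/11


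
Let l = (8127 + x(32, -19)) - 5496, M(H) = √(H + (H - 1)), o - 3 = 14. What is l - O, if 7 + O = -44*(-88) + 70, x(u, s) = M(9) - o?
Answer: -1321 + √17 ≈ -1316.9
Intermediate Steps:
o = 17 (o = 3 + 14 = 17)
M(H) = √(-1 + 2*H) (M(H) = √(H + (-1 + H)) = √(-1 + 2*H))
x(u, s) = -17 + √17 (x(u, s) = √(-1 + 2*9) - 1*17 = √(-1 + 18) - 17 = √17 - 17 = -17 + √17)
l = 2614 + √17 (l = (8127 + (-17 + √17)) - 5496 = (8110 + √17) - 5496 = 2614 + √17 ≈ 2618.1)
O = 3935 (O = -7 + (-44*(-88) + 70) = -7 + (3872 + 70) = -7 + 3942 = 3935)
l - O = (2614 + √17) - 1*3935 = (2614 + √17) - 3935 = -1321 + √17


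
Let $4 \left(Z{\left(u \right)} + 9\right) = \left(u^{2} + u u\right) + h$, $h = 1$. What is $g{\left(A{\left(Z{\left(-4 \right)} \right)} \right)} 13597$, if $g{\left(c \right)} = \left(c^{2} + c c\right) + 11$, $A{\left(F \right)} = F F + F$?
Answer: $\frac{19266949}{128} \approx 1.5052 \cdot 10^{5}$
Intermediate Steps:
$Z{\left(u \right)} = - \frac{35}{4} + \frac{u^{2}}{2}$ ($Z{\left(u \right)} = -9 + \frac{\left(u^{2} + u u\right) + 1}{4} = -9 + \frac{\left(u^{2} + u^{2}\right) + 1}{4} = -9 + \frac{2 u^{2} + 1}{4} = -9 + \frac{1 + 2 u^{2}}{4} = -9 + \left(\frac{1}{4} + \frac{u^{2}}{2}\right) = - \frac{35}{4} + \frac{u^{2}}{2}$)
$A{\left(F \right)} = F + F^{2}$ ($A{\left(F \right)} = F^{2} + F = F + F^{2}$)
$g{\left(c \right)} = 11 + 2 c^{2}$ ($g{\left(c \right)} = \left(c^{2} + c^{2}\right) + 11 = 2 c^{2} + 11 = 11 + 2 c^{2}$)
$g{\left(A{\left(Z{\left(-4 \right)} \right)} \right)} 13597 = \left(11 + 2 \left(\left(- \frac{35}{4} + \frac{\left(-4\right)^{2}}{2}\right) \left(1 - \left(\frac{35}{4} - \frac{\left(-4\right)^{2}}{2}\right)\right)\right)^{2}\right) 13597 = \left(11 + 2 \left(\left(- \frac{35}{4} + \frac{1}{2} \cdot 16\right) \left(1 + \left(- \frac{35}{4} + \frac{1}{2} \cdot 16\right)\right)\right)^{2}\right) 13597 = \left(11 + 2 \left(\left(- \frac{35}{4} + 8\right) \left(1 + \left(- \frac{35}{4} + 8\right)\right)\right)^{2}\right) 13597 = \left(11 + 2 \left(- \frac{3 \left(1 - \frac{3}{4}\right)}{4}\right)^{2}\right) 13597 = \left(11 + 2 \left(\left(- \frac{3}{4}\right) \frac{1}{4}\right)^{2}\right) 13597 = \left(11 + 2 \left(- \frac{3}{16}\right)^{2}\right) 13597 = \left(11 + 2 \cdot \frac{9}{256}\right) 13597 = \left(11 + \frac{9}{128}\right) 13597 = \frac{1417}{128} \cdot 13597 = \frac{19266949}{128}$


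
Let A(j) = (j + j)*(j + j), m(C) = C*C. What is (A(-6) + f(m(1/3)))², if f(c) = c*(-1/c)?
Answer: 20449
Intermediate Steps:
m(C) = C²
f(c) = -1
A(j) = 4*j² (A(j) = (2*j)*(2*j) = 4*j²)
(A(-6) + f(m(1/3)))² = (4*(-6)² - 1)² = (4*36 - 1)² = (144 - 1)² = 143² = 20449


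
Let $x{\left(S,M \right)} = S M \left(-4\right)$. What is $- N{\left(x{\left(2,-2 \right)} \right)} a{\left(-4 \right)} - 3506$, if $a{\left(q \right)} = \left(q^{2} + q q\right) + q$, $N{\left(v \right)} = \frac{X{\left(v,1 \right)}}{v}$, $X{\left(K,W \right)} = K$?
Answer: $-3534$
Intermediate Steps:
$x{\left(S,M \right)} = - 4 M S$ ($x{\left(S,M \right)} = M S \left(-4\right) = - 4 M S$)
$N{\left(v \right)} = 1$ ($N{\left(v \right)} = \frac{v}{v} = 1$)
$a{\left(q \right)} = q + 2 q^{2}$ ($a{\left(q \right)} = \left(q^{2} + q^{2}\right) + q = 2 q^{2} + q = q + 2 q^{2}$)
$- N{\left(x{\left(2,-2 \right)} \right)} a{\left(-4 \right)} - 3506 = \left(-1\right) 1 \left(- 4 \left(1 + 2 \left(-4\right)\right)\right) - 3506 = - \left(-4\right) \left(1 - 8\right) - 3506 = - \left(-4\right) \left(-7\right) - 3506 = \left(-1\right) 28 - 3506 = -28 - 3506 = -3534$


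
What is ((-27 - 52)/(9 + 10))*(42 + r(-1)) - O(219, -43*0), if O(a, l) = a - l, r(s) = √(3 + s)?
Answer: -7479/19 - 79*√2/19 ≈ -399.51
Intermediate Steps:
((-27 - 52)/(9 + 10))*(42 + r(-1)) - O(219, -43*0) = ((-27 - 52)/(9 + 10))*(42 + √(3 - 1)) - (219 - (-43)*0) = (-79/19)*(42 + √2) - (219 - 1*0) = (-79*1/19)*(42 + √2) - (219 + 0) = -79*(42 + √2)/19 - 1*219 = (-3318/19 - 79*√2/19) - 219 = -7479/19 - 79*√2/19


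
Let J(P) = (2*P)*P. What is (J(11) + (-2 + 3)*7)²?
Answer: 62001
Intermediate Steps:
J(P) = 2*P²
(J(11) + (-2 + 3)*7)² = (2*11² + (-2 + 3)*7)² = (2*121 + 1*7)² = (242 + 7)² = 249² = 62001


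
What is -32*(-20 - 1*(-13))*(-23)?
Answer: -5152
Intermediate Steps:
-32*(-20 - 1*(-13))*(-23) = -32*(-20 + 13)*(-23) = -32*(-7)*(-23) = 224*(-23) = -5152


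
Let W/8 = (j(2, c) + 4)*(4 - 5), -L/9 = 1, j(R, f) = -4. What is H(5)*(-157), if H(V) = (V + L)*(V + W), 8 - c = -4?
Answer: 3140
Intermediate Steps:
c = 12 (c = 8 - 1*(-4) = 8 + 4 = 12)
L = -9 (L = -9*1 = -9)
W = 0 (W = 8*((-4 + 4)*(4 - 5)) = 8*(0*(-1)) = 8*0 = 0)
H(V) = V*(-9 + V) (H(V) = (V - 9)*(V + 0) = (-9 + V)*V = V*(-9 + V))
H(5)*(-157) = (5*(-9 + 5))*(-157) = (5*(-4))*(-157) = -20*(-157) = 3140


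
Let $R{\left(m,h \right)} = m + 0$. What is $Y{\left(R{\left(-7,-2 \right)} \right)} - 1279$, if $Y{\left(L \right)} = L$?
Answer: $-1286$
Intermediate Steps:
$R{\left(m,h \right)} = m$
$Y{\left(R{\left(-7,-2 \right)} \right)} - 1279 = -7 - 1279 = -1286$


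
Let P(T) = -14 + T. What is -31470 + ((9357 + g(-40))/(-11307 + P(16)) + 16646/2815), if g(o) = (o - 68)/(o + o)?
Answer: -4005304263901/127294300 ≈ -31465.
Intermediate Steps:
g(o) = (-68 + o)/(2*o) (g(o) = (-68 + o)/((2*o)) = (-68 + o)*(1/(2*o)) = (-68 + o)/(2*o))
-31470 + ((9357 + g(-40))/(-11307 + P(16)) + 16646/2815) = -31470 + ((9357 + (½)*(-68 - 40)/(-40))/(-11307 + (-14 + 16)) + 16646/2815) = -31470 + ((9357 + (½)*(-1/40)*(-108))/(-11307 + 2) + 16646*(1/2815)) = -31470 + ((9357 + 27/20)/(-11305) + 16646/2815) = -31470 + ((187167/20)*(-1/11305) + 16646/2815) = -31470 + (-187167/226100 + 16646/2815) = -31470 + 647357099/127294300 = -4005304263901/127294300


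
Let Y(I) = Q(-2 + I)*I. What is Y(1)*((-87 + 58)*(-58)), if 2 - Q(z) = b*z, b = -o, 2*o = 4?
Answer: 0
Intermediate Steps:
o = 2 (o = (½)*4 = 2)
b = -2 (b = -1*2 = -2)
Q(z) = 2 + 2*z (Q(z) = 2 - (-2)*z = 2 + 2*z)
Y(I) = I*(-2 + 2*I) (Y(I) = (2 + 2*(-2 + I))*I = (2 + (-4 + 2*I))*I = (-2 + 2*I)*I = I*(-2 + 2*I))
Y(1)*((-87 + 58)*(-58)) = (2*1*(-1 + 1))*((-87 + 58)*(-58)) = (2*1*0)*(-29*(-58)) = 0*1682 = 0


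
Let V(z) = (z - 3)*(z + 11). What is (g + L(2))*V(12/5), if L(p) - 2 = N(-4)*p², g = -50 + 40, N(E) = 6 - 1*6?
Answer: 1608/25 ≈ 64.320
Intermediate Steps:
N(E) = 0 (N(E) = 6 - 6 = 0)
V(z) = (-3 + z)*(11 + z)
g = -10
L(p) = 2 (L(p) = 2 + 0*p² = 2 + 0 = 2)
(g + L(2))*V(12/5) = (-10 + 2)*(-33 + (12/5)² + 8*(12/5)) = -8*(-33 + (12*(⅕))² + 8*(12*(⅕))) = -8*(-33 + (12/5)² + 8*(12/5)) = -8*(-33 + 144/25 + 96/5) = -8*(-201/25) = 1608/25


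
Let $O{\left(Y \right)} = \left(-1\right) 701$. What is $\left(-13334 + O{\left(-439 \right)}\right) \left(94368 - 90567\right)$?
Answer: $-53347035$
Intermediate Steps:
$O{\left(Y \right)} = -701$
$\left(-13334 + O{\left(-439 \right)}\right) \left(94368 - 90567\right) = \left(-13334 - 701\right) \left(94368 - 90567\right) = \left(-14035\right) 3801 = -53347035$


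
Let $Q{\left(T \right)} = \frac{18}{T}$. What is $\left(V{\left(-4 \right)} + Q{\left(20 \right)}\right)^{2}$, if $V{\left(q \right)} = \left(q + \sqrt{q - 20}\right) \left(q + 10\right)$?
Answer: $- \frac{33039}{100} - \frac{2772 i \sqrt{6}}{5} \approx -330.39 - 1358.0 i$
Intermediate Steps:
$V{\left(q \right)} = \left(10 + q\right) \left(q + \sqrt{-20 + q}\right)$ ($V{\left(q \right)} = \left(q + \sqrt{-20 + q}\right) \left(10 + q\right) = \left(10 + q\right) \left(q + \sqrt{-20 + q}\right)$)
$\left(V{\left(-4 \right)} + Q{\left(20 \right)}\right)^{2} = \left(\left(\left(-4\right)^{2} + 10 \left(-4\right) + 10 \sqrt{-20 - 4} - 4 \sqrt{-20 - 4}\right) + \frac{18}{20}\right)^{2} = \left(\left(16 - 40 + 10 \sqrt{-24} - 4 \sqrt{-24}\right) + 18 \cdot \frac{1}{20}\right)^{2} = \left(\left(16 - 40 + 10 \cdot 2 i \sqrt{6} - 4 \cdot 2 i \sqrt{6}\right) + \frac{9}{10}\right)^{2} = \left(\left(16 - 40 + 20 i \sqrt{6} - 8 i \sqrt{6}\right) + \frac{9}{10}\right)^{2} = \left(\left(-24 + 12 i \sqrt{6}\right) + \frac{9}{10}\right)^{2} = \left(- \frac{231}{10} + 12 i \sqrt{6}\right)^{2}$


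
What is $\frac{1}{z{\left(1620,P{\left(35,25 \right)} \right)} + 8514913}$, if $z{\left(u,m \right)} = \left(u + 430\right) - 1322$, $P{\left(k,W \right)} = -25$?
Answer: $\frac{1}{8515641} \approx 1.1743 \cdot 10^{-7}$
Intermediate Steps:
$z{\left(u,m \right)} = -892 + u$ ($z{\left(u,m \right)} = \left(430 + u\right) - 1322 = -892 + u$)
$\frac{1}{z{\left(1620,P{\left(35,25 \right)} \right)} + 8514913} = \frac{1}{\left(-892 + 1620\right) + 8514913} = \frac{1}{728 + 8514913} = \frac{1}{8515641}$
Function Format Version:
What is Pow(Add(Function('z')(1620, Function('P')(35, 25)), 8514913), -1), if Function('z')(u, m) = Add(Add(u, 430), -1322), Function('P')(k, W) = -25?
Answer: Rational(1, 8515641) ≈ 1.1743e-7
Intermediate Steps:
Function('z')(u, m) = Add(-892, u) (Function('z')(u, m) = Add(Add(430, u), -1322) = Add(-892, u))
Pow(Add(Function('z')(1620, Function('P')(35, 25)), 8514913), -1) = Pow(Add(Add(-892, 1620), 8514913), -1) = Pow(Add(728, 8514913), -1) = Pow(8515641, -1) = Rational(1, 8515641)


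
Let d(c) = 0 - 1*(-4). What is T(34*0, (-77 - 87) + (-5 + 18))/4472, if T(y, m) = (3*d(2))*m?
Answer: -453/1118 ≈ -0.40519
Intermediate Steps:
d(c) = 4 (d(c) = 0 + 4 = 4)
T(y, m) = 12*m (T(y, m) = (3*4)*m = 12*m)
T(34*0, (-77 - 87) + (-5 + 18))/4472 = (12*((-77 - 87) + (-5 + 18)))/4472 = (12*(-164 + 13))*(1/4472) = (12*(-151))*(1/4472) = -1812*1/4472 = -453/1118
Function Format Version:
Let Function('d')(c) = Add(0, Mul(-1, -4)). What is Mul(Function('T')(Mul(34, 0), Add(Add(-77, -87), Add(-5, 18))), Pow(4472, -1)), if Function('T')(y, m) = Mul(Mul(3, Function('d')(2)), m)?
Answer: Rational(-453, 1118) ≈ -0.40519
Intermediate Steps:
Function('d')(c) = 4 (Function('d')(c) = Add(0, 4) = 4)
Function('T')(y, m) = Mul(12, m) (Function('T')(y, m) = Mul(Mul(3, 4), m) = Mul(12, m))
Mul(Function('T')(Mul(34, 0), Add(Add(-77, -87), Add(-5, 18))), Pow(4472, -1)) = Mul(Mul(12, Add(Add(-77, -87), Add(-5, 18))), Pow(4472, -1)) = Mul(Mul(12, Add(-164, 13)), Rational(1, 4472)) = Mul(Mul(12, -151), Rational(1, 4472)) = Mul(-1812, Rational(1, 4472)) = Rational(-453, 1118)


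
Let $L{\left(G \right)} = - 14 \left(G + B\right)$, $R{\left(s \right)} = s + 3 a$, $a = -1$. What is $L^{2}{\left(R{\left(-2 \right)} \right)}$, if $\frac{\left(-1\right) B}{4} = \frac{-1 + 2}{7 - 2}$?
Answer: $\frac{164836}{25} \approx 6593.4$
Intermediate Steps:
$R{\left(s \right)} = -3 + s$ ($R{\left(s \right)} = s + 3 \left(-1\right) = s - 3 = -3 + s$)
$B = - \frac{4}{5}$ ($B = - 4 \frac{-1 + 2}{7 - 2} = - 4 \cdot 1 \cdot \frac{1}{5} = \left(-4\right) \frac{1}{5} = - \frac{4}{5} \approx -0.8$)
$L{\left(G \right)} = \frac{56}{5} - 14 G$ ($L{\left(G \right)} = - 14 \left(G - \frac{4}{5}\right) = - 14 \left(- \frac{4}{5} + G\right) = \frac{56}{5} - 14 G$)
$L^{2}{\left(R{\left(-2 \right)} \right)} = \left(\frac{56}{5} - 14 \left(-3 - 2\right)\right)^{2} = \left(\frac{56}{5} - -70\right)^{2} = \left(\frac{56}{5} + 70\right)^{2} = \left(\frac{406}{5}\right)^{2} = \frac{164836}{25}$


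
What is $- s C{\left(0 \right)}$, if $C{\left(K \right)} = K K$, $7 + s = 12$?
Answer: $0$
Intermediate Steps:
$s = 5$ ($s = -7 + 12 = 5$)
$C{\left(K \right)} = K^{2}$
$- s C{\left(0 \right)} = \left(-1\right) 5 \cdot 0^{2} = \left(-5\right) 0 = 0$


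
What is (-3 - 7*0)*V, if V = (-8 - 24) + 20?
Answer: 36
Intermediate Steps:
V = -12 (V = -32 + 20 = -12)
(-3 - 7*0)*V = (-3 - 7*0)*(-12) = (-3 + 0)*(-12) = -3*(-12) = 36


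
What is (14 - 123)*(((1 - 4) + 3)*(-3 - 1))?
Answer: 0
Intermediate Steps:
(14 - 123)*(((1 - 4) + 3)*(-3 - 1)) = -109*(-3 + 3)*(-4) = -0*(-4) = -109*0 = 0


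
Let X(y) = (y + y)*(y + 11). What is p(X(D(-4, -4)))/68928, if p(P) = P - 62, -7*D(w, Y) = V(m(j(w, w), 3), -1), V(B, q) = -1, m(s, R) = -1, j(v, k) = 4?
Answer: -1441/1688736 ≈ -0.00085330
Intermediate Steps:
D(w, Y) = ⅐ (D(w, Y) = -⅐*(-1) = ⅐)
X(y) = 2*y*(11 + y) (X(y) = (2*y)*(11 + y) = 2*y*(11 + y))
p(P) = -62 + P
p(X(D(-4, -4)))/68928 = (-62 + 2*(⅐)*(11 + ⅐))/68928 = (-62 + 2*(⅐)*(78/7))*(1/68928) = (-62 + 156/49)*(1/68928) = -2882/49*1/68928 = -1441/1688736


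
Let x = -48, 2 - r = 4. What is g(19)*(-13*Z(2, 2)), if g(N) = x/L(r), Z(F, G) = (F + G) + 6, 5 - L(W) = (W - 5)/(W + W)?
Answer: 1920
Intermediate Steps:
r = -2 (r = 2 - 1*4 = 2 - 4 = -2)
L(W) = 5 - (-5 + W)/(2*W) (L(W) = 5 - (W - 5)/(W + W) = 5 - (-5 + W)/(2*W))
Z(F, G) = 6 + F + G
g(N) = -192/13 (g(N) = -48*(-4/(5 + 9*(-2))) = -48*(-4/(5 - 18)) = -48/((1/2)*(-1/2)*(-13)) = -48/13/4 = -48*4/13 = -192/13)
g(19)*(-13*Z(2, 2)) = -(-192)*(6 + 2 + 2) = -(-192)*10 = -192/13*(-130) = 1920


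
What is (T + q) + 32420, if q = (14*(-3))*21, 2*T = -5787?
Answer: 57289/2 ≈ 28645.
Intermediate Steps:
T = -5787/2 (T = (½)*(-5787) = -5787/2 ≈ -2893.5)
q = -882 (q = -42*21 = -882)
(T + q) + 32420 = (-5787/2 - 882) + 32420 = -7551/2 + 32420 = 57289/2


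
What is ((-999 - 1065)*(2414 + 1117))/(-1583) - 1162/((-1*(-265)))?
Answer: 1929476314/419495 ≈ 4599.5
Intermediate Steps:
((-999 - 1065)*(2414 + 1117))/(-1583) - 1162/((-1*(-265))) = -2064*3531*(-1/1583) - 1162/265 = -7287984*(-1/1583) - 1162*1/265 = 7287984/1583 - 1162/265 = 1929476314/419495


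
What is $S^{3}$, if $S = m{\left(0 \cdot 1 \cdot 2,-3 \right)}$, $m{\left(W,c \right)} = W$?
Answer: $0$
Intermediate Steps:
$S = 0$ ($S = 0 \cdot 1 \cdot 2 = 0 \cdot 2 = 0$)
$S^{3} = 0^{3} = 0$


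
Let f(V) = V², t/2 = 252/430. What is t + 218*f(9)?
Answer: 3796722/215 ≈ 17659.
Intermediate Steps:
t = 252/215 (t = 2*(252/430) = 2*(252*(1/430)) = 2*(126/215) = 252/215 ≈ 1.1721)
t + 218*f(9) = 252/215 + 218*9² = 252/215 + 218*81 = 252/215 + 17658 = 3796722/215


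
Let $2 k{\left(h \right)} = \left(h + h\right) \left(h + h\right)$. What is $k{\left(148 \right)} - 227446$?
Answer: $-183638$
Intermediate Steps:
$k{\left(h \right)} = 2 h^{2}$ ($k{\left(h \right)} = \frac{\left(h + h\right) \left(h + h\right)}{2} = \frac{2 h 2 h}{2} = \frac{4 h^{2}}{2} = 2 h^{2}$)
$k{\left(148 \right)} - 227446 = 2 \cdot 148^{2} - 227446 = 2 \cdot 21904 - 227446 = 43808 - 227446 = -183638$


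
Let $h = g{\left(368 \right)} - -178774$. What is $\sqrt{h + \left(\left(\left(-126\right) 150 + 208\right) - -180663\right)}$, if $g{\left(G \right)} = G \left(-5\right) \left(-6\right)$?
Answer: $23 \sqrt{665} \approx 593.11$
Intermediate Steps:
$g{\left(G \right)} = 30 G$ ($g{\left(G \right)} = - 5 G \left(-6\right) = 30 G$)
$h = 189814$ ($h = 30 \cdot 368 - -178774 = 11040 + 178774 = 189814$)
$\sqrt{h + \left(\left(\left(-126\right) 150 + 208\right) - -180663\right)} = \sqrt{189814 + \left(\left(\left(-126\right) 150 + 208\right) - -180663\right)} = \sqrt{189814 + \left(\left(-18900 + 208\right) + 180663\right)} = \sqrt{189814 + \left(-18692 + 180663\right)} = \sqrt{189814 + 161971} = \sqrt{351785} = 23 \sqrt{665}$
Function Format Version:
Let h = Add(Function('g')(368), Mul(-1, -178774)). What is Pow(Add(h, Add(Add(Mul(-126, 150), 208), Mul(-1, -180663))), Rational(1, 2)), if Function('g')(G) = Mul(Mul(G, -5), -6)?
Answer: Mul(23, Pow(665, Rational(1, 2))) ≈ 593.11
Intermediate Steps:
Function('g')(G) = Mul(30, G) (Function('g')(G) = Mul(Mul(-5, G), -6) = Mul(30, G))
h = 189814 (h = Add(Mul(30, 368), Mul(-1, -178774)) = Add(11040, 178774) = 189814)
Pow(Add(h, Add(Add(Mul(-126, 150), 208), Mul(-1, -180663))), Rational(1, 2)) = Pow(Add(189814, Add(Add(Mul(-126, 150), 208), Mul(-1, -180663))), Rational(1, 2)) = Pow(Add(189814, Add(Add(-18900, 208), 180663)), Rational(1, 2)) = Pow(Add(189814, Add(-18692, 180663)), Rational(1, 2)) = Pow(Add(189814, 161971), Rational(1, 2)) = Pow(351785, Rational(1, 2)) = Mul(23, Pow(665, Rational(1, 2)))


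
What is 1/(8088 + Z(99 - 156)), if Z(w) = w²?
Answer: 1/11337 ≈ 8.8207e-5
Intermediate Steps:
1/(8088 + Z(99 - 156)) = 1/(8088 + (99 - 156)²) = 1/(8088 + (-57)²) = 1/(8088 + 3249) = 1/11337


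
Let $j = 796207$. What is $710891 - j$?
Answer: $-85316$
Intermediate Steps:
$710891 - j = 710891 - 796207 = -85316$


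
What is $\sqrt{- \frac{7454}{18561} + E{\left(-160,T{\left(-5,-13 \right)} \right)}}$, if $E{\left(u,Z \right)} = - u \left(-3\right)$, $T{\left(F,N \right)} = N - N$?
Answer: $\frac{i \sqrt{165503499774}}{18561} \approx 21.918 i$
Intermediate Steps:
$T{\left(F,N \right)} = 0$
$E{\left(u,Z \right)} = 3 u$ ($E{\left(u,Z \right)} = - \left(-3\right) u = 3 u$)
$\sqrt{- \frac{7454}{18561} + E{\left(-160,T{\left(-5,-13 \right)} \right)}} = \sqrt{- \frac{7454}{18561} + 3 \left(-160\right)} = \sqrt{\left(-7454\right) \frac{1}{18561} - 480} = \sqrt{- \frac{7454}{18561} - 480} = \sqrt{- \frac{8916734}{18561}} = \frac{i \sqrt{165503499774}}{18561}$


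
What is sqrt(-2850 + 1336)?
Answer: I*sqrt(1514) ≈ 38.91*I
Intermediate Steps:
sqrt(-2850 + 1336) = sqrt(-1514) = I*sqrt(1514)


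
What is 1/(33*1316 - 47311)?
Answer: -1/3883 ≈ -0.00025753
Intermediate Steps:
1/(33*1316 - 47311) = 1/(43428 - 47311) = 1/(-3883) = -1/3883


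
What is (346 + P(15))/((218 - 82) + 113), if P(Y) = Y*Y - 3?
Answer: 568/249 ≈ 2.2811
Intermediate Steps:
P(Y) = -3 + Y² (P(Y) = Y² - 3 = -3 + Y²)
(346 + P(15))/((218 - 82) + 113) = (346 + (-3 + 15²))/((218 - 82) + 113) = (346 + (-3 + 225))/(136 + 113) = (346 + 222)/249 = 568*(1/249) = 568/249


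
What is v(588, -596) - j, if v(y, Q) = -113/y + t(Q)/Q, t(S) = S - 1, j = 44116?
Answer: -1932510035/43806 ≈ -44115.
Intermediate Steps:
t(S) = -1 + S
v(y, Q) = -113/y + (-1 + Q)/Q
v(588, -596) - j = (1 - 1/(-596) - 113/588) - 1*44116 = (1 - 1*(-1/596) - 113*1/588) - 44116 = (1 + 1/596 - 113/588) - 44116 = 35461/43806 - 44116 = -1932510035/43806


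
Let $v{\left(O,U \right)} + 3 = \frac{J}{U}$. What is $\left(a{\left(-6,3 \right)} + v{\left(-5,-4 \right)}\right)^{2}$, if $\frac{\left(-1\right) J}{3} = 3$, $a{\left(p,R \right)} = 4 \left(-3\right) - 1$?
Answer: $\frac{3025}{16} \approx 189.06$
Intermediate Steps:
$a{\left(p,R \right)} = -13$ ($a{\left(p,R \right)} = -12 - 1 = -13$)
$J = -9$ ($J = \left(-3\right) 3 = -9$)
$v{\left(O,U \right)} = -3 - \frac{9}{U}$
$\left(a{\left(-6,3 \right)} + v{\left(-5,-4 \right)}\right)^{2} = \left(-13 - \left(3 + \frac{9}{-4}\right)\right)^{2} = \left(-13 - \frac{3}{4}\right)^{2} = \left(- \frac{55}{4}\right)^{2} = \frac{3025}{16}$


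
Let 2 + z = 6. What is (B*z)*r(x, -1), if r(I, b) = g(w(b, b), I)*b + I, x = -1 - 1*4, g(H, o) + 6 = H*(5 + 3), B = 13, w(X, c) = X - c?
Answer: 52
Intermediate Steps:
z = 4 (z = -2 + 6 = 4)
g(H, o) = -6 + 8*H (g(H, o) = -6 + H*(5 + 3) = -6 + H*8 = -6 + 8*H)
x = -5 (x = -1 - 4 = -5)
r(I, b) = I - 6*b (r(I, b) = (-6 + 8*(b - b))*b + I = (-6 + 8*0)*b + I = (-6 + 0)*b + I = -6*b + I = I - 6*b)
(B*z)*r(x, -1) = (13*4)*(-5 - 6*(-1)) = 52*(-5 + 6) = 52*1 = 52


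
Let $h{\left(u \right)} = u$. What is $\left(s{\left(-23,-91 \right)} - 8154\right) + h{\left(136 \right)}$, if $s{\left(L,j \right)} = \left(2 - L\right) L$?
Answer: $-8593$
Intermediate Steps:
$s{\left(L,j \right)} = L \left(2 - L\right)$
$\left(s{\left(-23,-91 \right)} - 8154\right) + h{\left(136 \right)} = \left(- 23 \left(2 - -23\right) - 8154\right) + 136 = \left(- 23 \left(2 + 23\right) - 8154\right) + 136 = \left(\left(-23\right) 25 - 8154\right) + 136 = \left(-575 - 8154\right) + 136 = -8729 + 136 = -8593$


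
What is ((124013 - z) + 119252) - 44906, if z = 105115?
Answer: 93244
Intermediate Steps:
((124013 - z) + 119252) - 44906 = ((124013 - 1*105115) + 119252) - 44906 = ((124013 - 105115) + 119252) - 44906 = (18898 + 119252) - 44906 = 138150 - 44906 = 93244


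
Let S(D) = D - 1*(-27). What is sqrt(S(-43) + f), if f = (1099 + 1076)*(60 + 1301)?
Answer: sqrt(2960159) ≈ 1720.5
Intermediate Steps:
S(D) = 27 + D (S(D) = D + 27 = 27 + D)
f = 2960175 (f = 2175*1361 = 2960175)
sqrt(S(-43) + f) = sqrt((27 - 43) + 2960175) = sqrt(-16 + 2960175) = sqrt(2960159)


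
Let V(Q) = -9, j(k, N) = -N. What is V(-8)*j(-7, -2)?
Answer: -18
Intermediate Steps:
V(-8)*j(-7, -2) = -(-9)*(-2) = -9*2 = -18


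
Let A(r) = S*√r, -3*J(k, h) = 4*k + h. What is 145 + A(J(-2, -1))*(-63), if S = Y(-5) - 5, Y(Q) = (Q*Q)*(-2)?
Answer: 145 + 3465*√3 ≈ 6146.6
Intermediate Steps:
Y(Q) = -2*Q² (Y(Q) = Q²*(-2) = -2*Q²)
J(k, h) = -4*k/3 - h/3 (J(k, h) = -(4*k + h)/3 = -(h + 4*k)/3 = -4*k/3 - h/3)
S = -55 (S = -2*(-5)² - 5 = -2*25 - 5 = -50 - 5 = -55)
A(r) = -55*√r
145 + A(J(-2, -1))*(-63) = 145 - 55*√(-4/3*(-2) - ⅓*(-1))*(-63) = 145 - 55*√(8/3 + ⅓)*(-63) = 145 - 55*√3*(-63) = 145 + 3465*√3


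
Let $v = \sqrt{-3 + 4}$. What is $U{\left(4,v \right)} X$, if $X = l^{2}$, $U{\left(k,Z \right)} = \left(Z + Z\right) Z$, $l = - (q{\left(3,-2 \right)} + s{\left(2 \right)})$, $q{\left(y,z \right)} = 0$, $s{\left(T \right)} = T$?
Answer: $8$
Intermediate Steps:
$v = 1$ ($v = \sqrt{1} = 1$)
$l = -2$ ($l = - (0 + 2) = \left(-1\right) 2 = -2$)
$U{\left(k,Z \right)} = 2 Z^{2}$ ($U{\left(k,Z \right)} = 2 Z Z = 2 Z^{2}$)
$X = 4$ ($X = \left(-2\right)^{2} = 4$)
$U{\left(4,v \right)} X = 2 \cdot 1^{2} \cdot 4 = 2 \cdot 1 \cdot 4 = 2 \cdot 4 = 8$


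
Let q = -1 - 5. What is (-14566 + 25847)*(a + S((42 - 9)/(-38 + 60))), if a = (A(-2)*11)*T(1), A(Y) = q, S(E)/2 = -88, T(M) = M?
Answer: -2730002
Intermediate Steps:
q = -6
S(E) = -176 (S(E) = 2*(-88) = -176)
A(Y) = -6
a = -66 (a = -6*11*1 = -66*1 = -66)
(-14566 + 25847)*(a + S((42 - 9)/(-38 + 60))) = (-14566 + 25847)*(-66 - 176) = 11281*(-242) = -2730002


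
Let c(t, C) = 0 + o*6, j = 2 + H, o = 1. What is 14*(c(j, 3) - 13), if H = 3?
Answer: -98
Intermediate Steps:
j = 5 (j = 2 + 3 = 5)
c(t, C) = 6 (c(t, C) = 0 + 1*6 = 0 + 6 = 6)
14*(c(j, 3) - 13) = 14*(6 - 13) = 14*(-7) = -98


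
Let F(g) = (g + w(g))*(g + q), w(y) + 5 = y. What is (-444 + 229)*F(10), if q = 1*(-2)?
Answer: -25800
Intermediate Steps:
q = -2
w(y) = -5 + y
F(g) = (-5 + 2*g)*(-2 + g) (F(g) = (g + (-5 + g))*(g - 2) = (-5 + 2*g)*(-2 + g))
(-444 + 229)*F(10) = (-444 + 229)*(10 - 9*10 + 2*10²) = -215*(10 - 90 + 2*100) = -215*(10 - 90 + 200) = -215*120 = -25800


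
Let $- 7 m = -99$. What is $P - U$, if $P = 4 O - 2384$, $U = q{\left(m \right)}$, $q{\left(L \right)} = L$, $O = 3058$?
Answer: $\frac{68837}{7} \approx 9833.9$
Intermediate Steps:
$m = \frac{99}{7}$ ($m = \left(- \frac{1}{7}\right) \left(-99\right) = \frac{99}{7} \approx 14.143$)
$U = \frac{99}{7} \approx 14.143$
$P = 9848$ ($P = 4 \cdot 3058 - 2384 = 12232 - 2384 = 9848$)
$P - U = 9848 - \frac{99}{7} = \frac{68837}{7}$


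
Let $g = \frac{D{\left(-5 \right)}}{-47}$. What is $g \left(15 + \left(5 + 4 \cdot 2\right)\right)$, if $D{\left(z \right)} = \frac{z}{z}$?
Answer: $- \frac{28}{47} \approx -0.59575$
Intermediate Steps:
$D{\left(z \right)} = 1$
$g = - \frac{1}{47}$ ($g = 1 \frac{1}{-47} = 1 \left(- \frac{1}{47}\right) = - \frac{1}{47} \approx -0.021277$)
$g \left(15 + \left(5 + 4 \cdot 2\right)\right) = - \frac{15 + \left(5 + 4 \cdot 2\right)}{47} = - \frac{15 + \left(5 + 8\right)}{47} = - \frac{15 + 13}{47} = \left(- \frac{1}{47}\right) 28 = - \frac{28}{47}$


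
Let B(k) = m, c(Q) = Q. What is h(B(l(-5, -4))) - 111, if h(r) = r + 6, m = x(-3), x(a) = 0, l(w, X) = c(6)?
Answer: -105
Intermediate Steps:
l(w, X) = 6
m = 0
B(k) = 0
h(r) = 6 + r
h(B(l(-5, -4))) - 111 = (6 + 0) - 111 = 6 - 111 = -105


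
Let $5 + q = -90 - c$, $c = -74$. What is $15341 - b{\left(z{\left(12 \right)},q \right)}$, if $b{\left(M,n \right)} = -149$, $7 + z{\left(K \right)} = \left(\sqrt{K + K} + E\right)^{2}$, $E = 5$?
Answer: $15490$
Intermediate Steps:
$z{\left(K \right)} = -7 + \left(5 + \sqrt{2} \sqrt{K}\right)^{2}$ ($z{\left(K \right)} = -7 + \left(\sqrt{K + K} + 5\right)^{2} = -7 + \left(\sqrt{2 K} + 5\right)^{2} = -7 + \left(\sqrt{2} \sqrt{K} + 5\right)^{2} = -7 + \left(5 + \sqrt{2} \sqrt{K}\right)^{2}$)
$q = -21$ ($q = -5 - 16 = -21$)
$15341 - b{\left(z{\left(12 \right)},q \right)} = 15341 - -149 = 15341 + 149 = 15490$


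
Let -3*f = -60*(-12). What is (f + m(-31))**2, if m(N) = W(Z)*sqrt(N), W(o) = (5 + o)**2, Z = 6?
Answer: (240 - 121*I*sqrt(31))**2 ≈ -3.9627e+5 - 3.2338e+5*I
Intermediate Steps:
f = -240 (f = -(-20)*(-12) = -1/3*720 = -240)
m(N) = 121*sqrt(N) (m(N) = (5 + 6)**2*sqrt(N) = 11**2*sqrt(N) = 121*sqrt(N))
(f + m(-31))**2 = (-240 + 121*sqrt(-31))**2 = (-240 + 121*(I*sqrt(31)))**2 = (-240 + 121*I*sqrt(31))**2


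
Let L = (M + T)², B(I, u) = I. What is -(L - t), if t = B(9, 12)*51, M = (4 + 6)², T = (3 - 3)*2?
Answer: -9541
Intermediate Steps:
T = 0 (T = 0*2 = 0)
M = 100 (M = 10² = 100)
L = 10000 (L = (100 + 0)² = 100² = 10000)
t = 459 (t = 9*51 = 459)
-(L - t) = -(10000 - 1*459) = -(10000 - 459) = -1*9541 = -9541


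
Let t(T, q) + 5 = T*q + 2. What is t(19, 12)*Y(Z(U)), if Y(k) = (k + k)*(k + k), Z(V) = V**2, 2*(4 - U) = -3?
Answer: 3294225/4 ≈ 8.2356e+5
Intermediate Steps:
U = 11/2 (U = 4 - 1/2*(-3) = 4 + 3/2 = 11/2 ≈ 5.5000)
t(T, q) = -3 + T*q (t(T, q) = -5 + (T*q + 2) = -5 + (2 + T*q) = -3 + T*q)
Y(k) = 4*k**2 (Y(k) = (2*k)*(2*k) = 4*k**2)
t(19, 12)*Y(Z(U)) = (-3 + 19*12)*(4*((11/2)**2)**2) = (-3 + 228)*(4*(121/4)**2) = 225*(4*(14641/16)) = 225*(14641/4) = 3294225/4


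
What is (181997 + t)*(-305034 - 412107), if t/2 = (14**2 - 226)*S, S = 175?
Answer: -122987530077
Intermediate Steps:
t = -10500 (t = 2*((14**2 - 226)*175) = 2*((196 - 226)*175) = 2*(-30*175) = 2*(-5250) = -10500)
(181997 + t)*(-305034 - 412107) = (181997 - 10500)*(-305034 - 412107) = 171497*(-717141) = -122987530077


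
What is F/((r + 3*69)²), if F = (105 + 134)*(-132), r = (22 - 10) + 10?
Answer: -31548/52441 ≈ -0.60159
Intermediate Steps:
r = 22 (r = 12 + 10 = 22)
F = -31548 (F = 239*(-132) = -31548)
F/((r + 3*69)²) = -31548/(22 + 3*69)² = -31548/(22 + 207)² = -31548/(229²) = -31548/52441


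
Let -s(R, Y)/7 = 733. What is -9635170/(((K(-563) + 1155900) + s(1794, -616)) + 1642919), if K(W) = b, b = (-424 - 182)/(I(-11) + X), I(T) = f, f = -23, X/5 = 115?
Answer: -177287128/51403839 ≈ -3.4489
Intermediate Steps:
X = 575 (X = 5*115 = 575)
s(R, Y) = -5131 (s(R, Y) = -7*733 = -5131)
I(T) = -23
b = -101/92 (b = (-424 - 182)/(-23 + 575) = -606/552 = -606*1/552 = -101/92 ≈ -1.0978)
K(W) = -101/92
-9635170/(((K(-563) + 1155900) + s(1794, -616)) + 1642919) = -9635170/(((-101/92 + 1155900) - 5131) + 1642919) = -9635170/((106342699/92 - 5131) + 1642919) = -9635170/(105870647/92 + 1642919) = -9635170/257019195/92 = -9635170*92/257019195 = -177287128/51403839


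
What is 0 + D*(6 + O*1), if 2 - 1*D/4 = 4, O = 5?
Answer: -88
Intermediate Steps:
D = -8 (D = 8 - 4*4 = 8 - 16 = -8)
0 + D*(6 + O*1) = 0 - 8*(6 + 5*1) = 0 - 8*(6 + 5) = 0 - 8*11 = 0 - 88 = -88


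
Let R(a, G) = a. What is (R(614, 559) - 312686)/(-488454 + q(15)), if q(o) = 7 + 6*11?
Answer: 312072/488381 ≈ 0.63899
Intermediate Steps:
q(o) = 73 (q(o) = 7 + 66 = 73)
(R(614, 559) - 312686)/(-488454 + q(15)) = (614 - 312686)/(-488454 + 73) = -312072/(-488381) = -312072*(-1/488381) = 312072/488381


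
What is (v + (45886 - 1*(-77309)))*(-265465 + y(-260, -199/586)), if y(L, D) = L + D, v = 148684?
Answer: -42335651807071/586 ≈ -7.2245e+10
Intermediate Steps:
y(L, D) = D + L
(v + (45886 - 1*(-77309)))*(-265465 + y(-260, -199/586)) = (148684 + (45886 - 1*(-77309)))*(-265465 + (-199/586 - 260)) = (148684 + (45886 + 77309))*(-265465 + (-199*1/586 - 260)) = (148684 + 123195)*(-265465 + (-199/586 - 260)) = 271879*(-265465 - 152559/586) = 271879*(-155715049/586) = -42335651807071/586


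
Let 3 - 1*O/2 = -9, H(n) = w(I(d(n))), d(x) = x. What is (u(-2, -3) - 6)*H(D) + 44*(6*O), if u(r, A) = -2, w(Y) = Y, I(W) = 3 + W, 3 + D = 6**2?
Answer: 6048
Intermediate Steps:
D = 33 (D = -3 + 6**2 = -3 + 36 = 33)
H(n) = 3 + n
O = 24 (O = 6 - 2*(-9) = 6 + 18 = 24)
(u(-2, -3) - 6)*H(D) + 44*(6*O) = (-2 - 6)*(3 + 33) + 44*(6*24) = -8*36 + 44*144 = -288 + 6336 = 6048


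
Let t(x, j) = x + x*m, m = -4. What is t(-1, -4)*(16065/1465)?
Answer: 9639/293 ≈ 32.898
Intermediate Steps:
t(x, j) = -3*x (t(x, j) = x + x*(-4) = x - 4*x = -3*x)
t(-1, -4)*(16065/1465) = (-3*(-1))*(16065/1465) = 3*(16065*(1/1465)) = 3*(3213/293) = 9639/293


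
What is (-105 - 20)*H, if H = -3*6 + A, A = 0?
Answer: 2250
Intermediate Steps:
H = -18 (H = -3*6 + 0 = -18 + 0 = -18)
(-105 - 20)*H = (-105 - 20)*(-18) = -125*(-18) = 2250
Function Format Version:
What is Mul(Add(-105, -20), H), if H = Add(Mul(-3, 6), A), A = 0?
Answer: 2250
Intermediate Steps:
H = -18 (H = Add(Mul(-3, 6), 0) = Add(-18, 0) = -18)
Mul(Add(-105, -20), H) = Mul(Add(-105, -20), -18) = Mul(-125, -18) = 2250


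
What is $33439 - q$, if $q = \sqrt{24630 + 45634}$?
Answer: $33439 - 2 \sqrt{17566} \approx 33174.0$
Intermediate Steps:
$q = 2 \sqrt{17566}$ ($q = \sqrt{70264} = 2 \sqrt{17566} \approx 265.07$)
$33439 - q = 33439 - 2 \sqrt{17566}$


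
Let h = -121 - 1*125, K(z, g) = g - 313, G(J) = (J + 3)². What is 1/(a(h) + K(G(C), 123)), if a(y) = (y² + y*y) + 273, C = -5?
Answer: 1/121115 ≈ 8.2566e-6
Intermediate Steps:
G(J) = (3 + J)²
K(z, g) = -313 + g
h = -246 (h = -121 - 125 = -246)
a(y) = 273 + 2*y² (a(y) = (y² + y²) + 273 = 2*y² + 273 = 273 + 2*y²)
1/(a(h) + K(G(C), 123)) = 1/((273 + 2*(-246)²) + (-313 + 123)) = 1/((273 + 2*60516) - 190) = 1/((273 + 121032) - 190) = 1/(121305 - 190) = 1/121115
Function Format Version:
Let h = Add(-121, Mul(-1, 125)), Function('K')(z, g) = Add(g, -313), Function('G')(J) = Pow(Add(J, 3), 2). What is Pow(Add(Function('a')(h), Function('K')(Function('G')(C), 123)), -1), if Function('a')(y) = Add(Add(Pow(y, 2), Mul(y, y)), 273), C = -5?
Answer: Rational(1, 121115) ≈ 8.2566e-6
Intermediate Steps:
Function('G')(J) = Pow(Add(3, J), 2)
Function('K')(z, g) = Add(-313, g)
h = -246 (h = Add(-121, -125) = -246)
Function('a')(y) = Add(273, Mul(2, Pow(y, 2))) (Function('a')(y) = Add(Add(Pow(y, 2), Pow(y, 2)), 273) = Add(Mul(2, Pow(y, 2)), 273) = Add(273, Mul(2, Pow(y, 2))))
Pow(Add(Function('a')(h), Function('K')(Function('G')(C), 123)), -1) = Pow(Add(Add(273, Mul(2, Pow(-246, 2))), Add(-313, 123)), -1) = Pow(Add(Add(273, Mul(2, 60516)), -190), -1) = Pow(Add(Add(273, 121032), -190), -1) = Pow(Add(121305, -190), -1) = Pow(121115, -1) = Rational(1, 121115)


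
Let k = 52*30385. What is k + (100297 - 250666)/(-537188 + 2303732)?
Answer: 930391566837/588848 ≈ 1.5800e+6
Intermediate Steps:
k = 1580020
k + (100297 - 250666)/(-537188 + 2303732) = 1580020 + (100297 - 250666)/(-537188 + 2303732) = 1580020 - 150369/1766544 = 1580020 - 150369*1/1766544 = 1580020 - 50123/588848 = 930391566837/588848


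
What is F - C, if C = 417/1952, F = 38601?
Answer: 75348735/1952 ≈ 38601.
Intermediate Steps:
C = 417/1952 (C = 417*(1/1952) = 417/1952 ≈ 0.21363)
F - C = 38601 - 1*417/1952 = 38601 - 417/1952 = 75348735/1952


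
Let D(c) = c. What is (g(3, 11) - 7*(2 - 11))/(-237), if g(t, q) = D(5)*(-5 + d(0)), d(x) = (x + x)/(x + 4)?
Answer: -38/237 ≈ -0.16034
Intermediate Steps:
d(x) = 2*x/(4 + x) (d(x) = (2*x)/(4 + x) = 2*x/(4 + x))
g(t, q) = -25 (g(t, q) = 5*(-5 + 2*0/(4 + 0)) = 5*(-5 + 2*0/4) = 5*(-5 + 2*0*(¼)) = 5*(-5 + 0) = 5*(-5) = -25)
(g(3, 11) - 7*(2 - 11))/(-237) = (-25 - 7*(2 - 11))/(-237) = (-25 - 7*(-9))*(-1/237) = (-25 + 63)*(-1/237) = 38*(-1/237) = -38/237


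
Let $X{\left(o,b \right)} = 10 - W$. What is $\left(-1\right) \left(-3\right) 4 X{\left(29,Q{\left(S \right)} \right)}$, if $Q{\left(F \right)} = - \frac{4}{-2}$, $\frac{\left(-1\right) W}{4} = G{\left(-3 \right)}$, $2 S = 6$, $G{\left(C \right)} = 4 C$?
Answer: $-456$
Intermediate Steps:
$S = 3$ ($S = \frac{1}{2} \cdot 6 = 3$)
$W = 48$ ($W = - 4 \cdot 4 \left(-3\right) = \left(-4\right) \left(-12\right) = 48$)
$Q{\left(F \right)} = 2$ ($Q{\left(F \right)} = \left(-4\right) \left(- \frac{1}{2}\right) = 2$)
$X{\left(o,b \right)} = -38$ ($X{\left(o,b \right)} = 10 - 48 = -38$)
$\left(-1\right) \left(-3\right) 4 X{\left(29,Q{\left(S \right)} \right)} = \left(-1\right) \left(-3\right) 4 \left(-38\right) = 3 \cdot 4 \left(-38\right) = 12 \left(-38\right) = -456$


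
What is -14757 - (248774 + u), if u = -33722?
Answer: -229809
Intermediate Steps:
-14757 - (248774 + u) = -14757 - (248774 - 33722) = -14757 - 1*215052 = -14757 - 215052 = -229809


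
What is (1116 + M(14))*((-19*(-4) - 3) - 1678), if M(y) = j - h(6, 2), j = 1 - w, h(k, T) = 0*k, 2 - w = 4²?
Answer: -1815255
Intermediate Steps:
w = -14 (w = 2 - 1*4² = 2 - 1*16 = 2 - 16 = -14)
h(k, T) = 0
j = 15 (j = 1 - 1*(-14) = 1 + 14 = 15)
M(y) = 15 (M(y) = 15 - 1*0 = 15 + 0 = 15)
(1116 + M(14))*((-19*(-4) - 3) - 1678) = (1116 + 15)*((-19*(-4) - 3) - 1678) = 1131*((76 - 3) - 1678) = 1131*(73 - 1678) = 1131*(-1605) = -1815255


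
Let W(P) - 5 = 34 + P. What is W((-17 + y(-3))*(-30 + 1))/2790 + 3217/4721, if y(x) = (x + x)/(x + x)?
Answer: 11350093/13171590 ≈ 0.86171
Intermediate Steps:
y(x) = 1 (y(x) = (2*x)/((2*x)) = (2*x)*(1/(2*x)) = 1)
W(P) = 39 + P (W(P) = 5 + (34 + P) = 39 + P)
W((-17 + y(-3))*(-30 + 1))/2790 + 3217/4721 = (39 + (-17 + 1)*(-30 + 1))/2790 + 3217/4721 = (39 - 16*(-29))*(1/2790) + 3217*(1/4721) = (39 + 464)*(1/2790) + 3217/4721 = 503*(1/2790) + 3217/4721 = 503/2790 + 3217/4721 = 11350093/13171590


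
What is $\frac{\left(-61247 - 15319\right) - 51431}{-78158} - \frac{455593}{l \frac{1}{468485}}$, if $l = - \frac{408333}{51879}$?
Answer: $\frac{288480533124842391537}{10638163538} \approx 2.7118 \cdot 10^{10}$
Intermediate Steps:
$l = - \frac{136111}{17293}$ ($l = \left(-408333\right) \frac{1}{51879} = - \frac{136111}{17293} \approx -7.8709$)
$\frac{\left(-61247 - 15319\right) - 51431}{-78158} - \frac{455593}{l \frac{1}{468485}} = \frac{\left(-61247 - 15319\right) - 51431}{-78158} - \frac{455593}{\left(- \frac{136111}{17293}\right) \frac{1}{468485}} = \left(-76566 - 51431\right) \left(- \frac{1}{78158}\right) - \frac{455593}{\left(- \frac{136111}{17293}\right) \frac{1}{468485}} = \left(-127997\right) \left(- \frac{1}{78158}\right) - \frac{455593}{- \frac{136111}{8101511105}} = \frac{127997}{78158} - - \frac{3690991748860265}{136111} = \frac{127997}{78158} + \frac{3690991748860265}{136111} = \frac{288480533124842391537}{10638163538}$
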